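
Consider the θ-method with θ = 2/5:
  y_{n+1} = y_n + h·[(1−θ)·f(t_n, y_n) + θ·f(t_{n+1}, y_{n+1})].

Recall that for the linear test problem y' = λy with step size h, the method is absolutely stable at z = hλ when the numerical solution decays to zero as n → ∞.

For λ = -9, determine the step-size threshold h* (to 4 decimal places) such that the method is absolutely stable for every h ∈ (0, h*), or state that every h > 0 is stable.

Test eqn y'=λy, z=hλ:
  y_{n+1} = y_n + z·[3/5·y_n + 2/5·y_{n+1}] ⇒ (1 − 2/5z)y_{n+1} = (1 + 3/5z)y_n
  ⇒ R(z) = (1 + 3/5z)/(1 − 2/5z).

Find x<0 with |R(x)|<1.
x=-0.79: |R|=0.3997
R=−1: 1+3/5x = −1+2/5x ⇒ -1/5x=2 ⇒ x=2/(-1/5)=-10.0000
Confirm numerically:
  x=-9.852: |R|=0.99401 <1
  x=-6.326: |R|=0.79186 <1
  x=-4.755: |R|=0.63853 <1
  x=-4.588: |R|=0.61823 <1
  x=-10.596: |R|=1.02276 >1
  x=-10.217: |R|=1.00853 >1
  x=-10.076: |R|=1.00302 >1
So |R|<1 on (-10.0000, 0).

(-10.0000,0); λ=-9 ⇒ h* = (10)/9 = 1.1111.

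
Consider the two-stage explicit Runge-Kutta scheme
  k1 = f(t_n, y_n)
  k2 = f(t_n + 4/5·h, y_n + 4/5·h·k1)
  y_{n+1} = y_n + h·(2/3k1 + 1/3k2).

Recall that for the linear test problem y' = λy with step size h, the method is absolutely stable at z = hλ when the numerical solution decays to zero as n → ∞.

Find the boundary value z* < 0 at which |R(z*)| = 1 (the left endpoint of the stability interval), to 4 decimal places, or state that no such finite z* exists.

left endpoint -3.7500.

On y'=λy, z=hλ:
  k1=λy_n ⇒ h·k1=z·y_n;  k2=λ(1+4/5z)y_n ⇒ h·k2=z(1+4/5z)y_n
  y_{n+1}/y_n = 1 + 2/3z + 1/3z(1+4/5z) = 1 + z + 4/15z²
  R(z) = 1 + z + 4/15z².

Solve |R(x)|<1 on ℝ⁻.
x=-0.84: |R|=0.3482
R=1: x+4/15x²=0 ⇒ x=−15/4=-3.7500; min R=1−1/(4·4/15)=0.0625>−1
Confirm numerically:
  x=-2.697: |R|=0.24268 <1
  x=-2.020: |R|=0.06811 <1
  x=-1.964: |R|=0.06461 <1
  x=-1.570: |R|=0.08731 <1
  x=-4.294: |R|=1.62292 >1
  x=-4.292: |R|=1.62034 >1
Stable set (-3.7500, 0).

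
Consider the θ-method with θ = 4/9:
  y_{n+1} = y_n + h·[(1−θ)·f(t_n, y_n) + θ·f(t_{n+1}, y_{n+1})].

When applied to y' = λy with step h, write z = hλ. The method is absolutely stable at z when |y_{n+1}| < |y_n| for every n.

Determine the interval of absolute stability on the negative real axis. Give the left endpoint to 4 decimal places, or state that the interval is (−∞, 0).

On y'=λy, z=hλ:
  y_{n+1} = y_n + z·[5/9·y_n + 4/9·y_{n+1}] ⇒ (1 − 4/9z)y_{n+1} = (1 + 5/9z)y_n
  ⇒ R(z) = (1 + 5/9z)/(1 − 4/9z).

Boundary: |R(x)|=1, x<0.
x=-1.52: |R|=0.0928
R=−1: 1+5/9x = −1+4/9x ⇒ -1/9x=2 ⇒ x=2/(-1/9)=-18.0000
Confirm numerically:
  x=-16.728: |R|=0.98324 <1
  x=-16.448: |R|=0.97925 <1
  x=-11.180: |R|=0.87305 <1
  x=-18.377: |R|=1.00457 >1
  x=-18.190: |R|=1.00232 >1
  x=-18.106: |R|=1.00130 >1
So |R|<1 on (-18.0000, 0).

(-18.0000, 0).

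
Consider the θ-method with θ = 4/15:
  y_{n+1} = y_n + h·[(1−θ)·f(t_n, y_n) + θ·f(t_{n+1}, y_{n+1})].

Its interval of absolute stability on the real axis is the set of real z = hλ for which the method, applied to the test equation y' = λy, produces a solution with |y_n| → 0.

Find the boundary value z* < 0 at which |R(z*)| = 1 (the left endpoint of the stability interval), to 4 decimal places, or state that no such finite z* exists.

Set f=λy, z=hλ:
  y_{n+1} = y_n + z·[11/15·y_n + 4/15·y_{n+1}] ⇒ (1 − 4/15z)y_{n+1} = (1 + 11/15z)y_n
  so R(z) = (1 + 11/15z)/(1 − 4/15z).

Find x<0 with |R(x)|<1.
x=-0.76: |R|=0.3681
R=−1: 1+11/15x = −1+4/15x ⇒ -7/15x=2 ⇒ x=2/(-7/15)=-4.2857
Confirm numerically:
  x=-3.545: |R|=0.82231 <1
  x=-3.339: |R|=0.76629 <1
  x=-1.784: |R|=0.20889 <1
  x=-4.485: |R|=1.04235 >1
  x=-4.337: |R|=1.01110 >1
Stable set (-4.2857, 0).

z* = -4.2857.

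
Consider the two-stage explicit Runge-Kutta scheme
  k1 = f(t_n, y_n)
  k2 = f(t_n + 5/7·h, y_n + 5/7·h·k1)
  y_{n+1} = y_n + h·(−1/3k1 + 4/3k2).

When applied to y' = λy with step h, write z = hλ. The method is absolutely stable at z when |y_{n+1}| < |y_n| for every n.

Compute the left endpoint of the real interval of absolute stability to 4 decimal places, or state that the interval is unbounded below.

left endpoint -1.0500.

With y'=λy (z=hλ):
  k1=λy_n ⇒ h·k1=z·y_n;  k2=λ(1+5/7z)y_n ⇒ h·k2=z(1+5/7z)y_n
  y_{n+1}/y_n = 1 − 1/3z + 4/3z(1+5/7z) = 1 + z + 20/21z²
  so R(z) = 1 + z + 20/21z².

Solve |R(x)|<1 on ℝ⁻.
x=-1.04: |R|=0.9901
R=1: x+20/21x²=0 ⇒ x=−21/20=-1.0500; min R=1−1/(4·20/21)=0.7375>−1
Confirm numerically:
  x=-0.719: |R|=0.77334 <1
  x=-0.592: |R|=0.74178 <1
  x=-0.444: |R|=0.74375 <1
  x=-1.597: |R|=1.83196 >1
  x=-1.566: |R|=1.76958 >1
Stable set (-1.0500, 0).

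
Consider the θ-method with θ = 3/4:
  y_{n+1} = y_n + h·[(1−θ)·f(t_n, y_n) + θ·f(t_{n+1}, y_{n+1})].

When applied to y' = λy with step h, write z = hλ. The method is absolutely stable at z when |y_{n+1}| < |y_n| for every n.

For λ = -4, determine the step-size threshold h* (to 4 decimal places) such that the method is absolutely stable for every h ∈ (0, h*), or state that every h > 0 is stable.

Test eqn y'=λy, z=hλ:
  y_{n+1} = y_n + z·[1/4·y_n + 3/4·y_{n+1}] ⇒ (1 − 3/4z)y_{n+1} = (1 + 1/4z)y_n
  Hence R(z) = (1 + 1/4z)/(1 − 3/4z).

Solve |R(x)|<1 on ℝ⁻.
x=-0.34: |R|=0.7291
x=-2: |R|=0.2000
x=-10: |R|=0.1765
x=-100: |R|=0.3158
θ=3/4≥1/2 ⇒ |1+1/4x|<|1−3/4x| ∀x<0 ⇒ interval (−∞,0).

(−∞, 0) — no finite endpoint. Any h>0 works for λ=-4.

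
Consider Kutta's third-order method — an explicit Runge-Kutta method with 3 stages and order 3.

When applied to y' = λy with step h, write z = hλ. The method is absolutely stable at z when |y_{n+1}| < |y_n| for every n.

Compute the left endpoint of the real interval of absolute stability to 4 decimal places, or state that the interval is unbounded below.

left endpoint -2.5127.

On y'=λy, z=hλ:
  order 3, 3-stage ⇒ R(z)=1+z+z^2/2+z^3/6
  (e.g. R(-1.46)=0.08711, |R|=0.08711)

Find x<0 with |R(x)|<1.
x=-1.46: |R|=0.0871
|R(-2.25)|=0.6172 |R(-1.84)|=0.1855 |R(-1.63)|=0.0233
Bisect:
  x_lo=-2.8948 |R|=1.7479  x_hi=-0.2944 |R|=0.7447
  mid=-1.59458 |R|=0.00101 →hi
  mid=-2.24470 |R|=0.61041 →hi
  mid=-2.56975 |R|=1.09622 →lo
  mid=-2.40723 |R|=0.83473 →hi
  mid=-2.48849 |R|=0.96056 →hi
  mid=-2.52912 |R|=1.02713 →lo
  mid=-2.50881 |R|=0.99353 →hi
  mid=-2.51896 |R|=1.01025 →lo
  mid=-2.51388 |R|=1.00187 →lo
  ...
  [-2.51277,-2.51262] ⇒ x*=-2.5127
Stable set (-2.5127, 0).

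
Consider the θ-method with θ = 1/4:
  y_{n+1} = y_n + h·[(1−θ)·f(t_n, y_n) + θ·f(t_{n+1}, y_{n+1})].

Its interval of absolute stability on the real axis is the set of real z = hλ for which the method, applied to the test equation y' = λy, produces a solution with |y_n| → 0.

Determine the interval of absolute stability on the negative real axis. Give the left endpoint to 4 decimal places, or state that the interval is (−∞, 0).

(-4.0000, 0).

On y'=λy, z=hλ:
  y_{n+1} = y_n + z·[3/4·y_n + 1/4·y_{n+1}] ⇒ (1 − 1/4z)y_{n+1} = (1 + 3/4z)y_n
  R(z) = (1 + 3/4z)/(1 − 1/4z).

Solve |R(x)|<1 on ℝ⁻.
x=-0.95: |R|=0.2323
R=−1: 1+3/4x = −1+1/4x ⇒ -1/2x=2 ⇒ x=2/(-1/2)=-4.0000
Confirm numerically:
  x=-3.717: |R|=0.92666 <1
  x=-3.563: |R|=0.88444 <1
  x=-2.110: |R|=0.38134 <1
  x=-1.644: |R|=0.16513 <1
  x=-4.372: |R|=1.08887 >1
  x=-4.092: |R|=1.02274 >1
Stable set (-4.0000, 0).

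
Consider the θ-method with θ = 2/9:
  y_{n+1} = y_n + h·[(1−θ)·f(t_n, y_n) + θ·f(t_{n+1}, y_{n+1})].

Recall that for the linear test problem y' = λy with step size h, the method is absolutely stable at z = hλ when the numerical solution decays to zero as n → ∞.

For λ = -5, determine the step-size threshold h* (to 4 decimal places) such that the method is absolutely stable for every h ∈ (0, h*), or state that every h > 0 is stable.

(-3.6000,0); λ=-5 ⇒ h* = (18/5)/5 = 0.7200.

Test eqn y'=λy, z=hλ:
  y_{n+1} = y_n + z·[7/9·y_n + 2/9·y_{n+1}] ⇒ (1 − 2/9z)y_{n+1} = (1 + 7/9z)y_n
  Hence R(z) = (1 + 7/9z)/(1 − 2/9z).

Solve |R(x)|<1 on ℝ⁻.
x=-0.59: |R|=0.4784
R=−1: 1+7/9x = −1+2/9x ⇒ -5/9x=2 ⇒ x=2/(-5/9)=-3.6000
Confirm numerically:
  x=-3.435: |R|=0.94802 <1
  x=-3.234: |R|=0.88169 <1
  x=-2.300: |R|=0.52206 <1
  x=-4.151: |R|=1.15923 >1
  x=-3.992: |R|=1.11540 >1
Stable set (-3.6000, 0).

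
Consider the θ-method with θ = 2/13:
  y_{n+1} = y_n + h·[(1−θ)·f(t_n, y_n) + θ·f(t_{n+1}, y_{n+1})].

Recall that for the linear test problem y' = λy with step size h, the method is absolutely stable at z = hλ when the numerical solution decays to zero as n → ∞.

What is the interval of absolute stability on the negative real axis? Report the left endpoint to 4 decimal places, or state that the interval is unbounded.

z∈(-2.8889,0).

Test eqn y'=λy, z=hλ:
  y_{n+1} = y_n + z·[11/13·y_n + 2/13·y_{n+1}] ⇒ (1 − 2/13z)y_{n+1} = (1 + 11/13z)y_n
  Hence R(z) = (1 + 11/13z)/(1 − 2/13z).

Boundary: |R(x)|=1, x<0.
x=-1.25: |R|=0.0484
R=−1: 1+11/13x = −1+2/13x ⇒ -9/13x=2 ⇒ x=2/(-9/13)=-2.8889
Confirm numerically:
  x=-2.821: |R|=0.96722 <1
  x=-2.573: |R|=0.84333 <1
  x=-2.363: |R|=0.73299 <1
  x=-1.309: |R|=0.08958 <1
  x=-3.255: |R|=1.16889 >1
  x=-3.018: |R|=1.06104 >1
  x=-2.933: |R|=1.02104 >1
Stable set (-2.8889, 0).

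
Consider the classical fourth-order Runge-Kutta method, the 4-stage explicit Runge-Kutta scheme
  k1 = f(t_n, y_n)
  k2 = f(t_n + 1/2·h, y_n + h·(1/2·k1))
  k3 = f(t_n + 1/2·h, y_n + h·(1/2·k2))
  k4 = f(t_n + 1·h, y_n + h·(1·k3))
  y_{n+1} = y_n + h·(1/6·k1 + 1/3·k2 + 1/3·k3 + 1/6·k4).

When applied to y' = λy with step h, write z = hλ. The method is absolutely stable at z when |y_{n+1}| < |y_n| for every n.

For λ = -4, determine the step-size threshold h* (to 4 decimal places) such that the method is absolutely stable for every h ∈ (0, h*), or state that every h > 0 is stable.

(-2.7853,0); λ=-4 ⇒ h* = 0.6963.

With y'=λy (z=hλ):
  order 4, 4-stage ⇒ R(z)=1+z+z^2/2+z^3/6+z^4/24
  (e.g. R(-0.78)=0.46053, |R|=0.46053)

Need |R(x)|<1, x<0.
x=-0.78: |R|=0.4605
|R(-1.87)|=0.2981 |R(-1.04)|=0.3621 |R(-0.68)|=0.5077
Bisect:
  x_lo=-3.1318 |R|=1.6610  x_hi=-0.0661 |R|=0.9361
  mid=-1.59891 |R|=0.27040 →hi
  mid=-2.36533 |R|=0.53071 →hi
  mid=-2.74854 |R|=0.94599 →hi
  mid=-2.94015 |R|=1.25971 →lo
  mid=-2.84435 |R|=1.09275 →lo
  mid=-2.79645 |R|=1.01695 →lo
  mid=-2.77250 |R|=0.98088 →hi
  ...
  [-2.78541,-2.78522] ⇒ x*=-2.7853
So |R|<1 on (-2.7853, 0).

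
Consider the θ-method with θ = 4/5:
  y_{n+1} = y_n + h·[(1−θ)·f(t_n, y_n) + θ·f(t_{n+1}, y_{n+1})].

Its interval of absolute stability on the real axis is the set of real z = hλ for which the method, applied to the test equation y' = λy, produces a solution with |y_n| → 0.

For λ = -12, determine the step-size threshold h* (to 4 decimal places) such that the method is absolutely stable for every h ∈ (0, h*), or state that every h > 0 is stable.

Test eqn y'=λy, z=hλ:
  y_{n+1} = y_n + z·[1/5·y_n + 4/5·y_{n+1}] ⇒ (1 − 4/5z)y_{n+1} = (1 + 1/5z)y_n
  so R(z) = (1 + 1/5z)/(1 − 4/5z).

Boundary: |R(x)|=1, x<0.
x=-1.59: |R|=0.3002
x=-2: |R|=0.2308
x=-10: |R|=0.1111
x=-100: |R|=0.2346
θ=4/5≥1/2 ⇒ |1+1/5x|<|1−4/5x| ∀x<0 ⇒ interval (−∞,0).

(−∞, 0) — no finite endpoint. Any h>0 works for λ=-12.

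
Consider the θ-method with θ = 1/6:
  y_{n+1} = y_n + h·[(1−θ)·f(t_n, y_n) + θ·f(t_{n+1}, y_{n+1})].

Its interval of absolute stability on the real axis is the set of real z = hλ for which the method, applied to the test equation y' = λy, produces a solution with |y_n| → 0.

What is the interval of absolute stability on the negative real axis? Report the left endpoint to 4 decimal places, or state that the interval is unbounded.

Test eqn y'=λy, z=hλ:
  y_{n+1} = y_n + z·[5/6·y_n + 1/6·y_{n+1}] ⇒ (1 − 1/6z)y_{n+1} = (1 + 5/6z)y_n
  ⇒ R(z) = (1 + 5/6z)/(1 − 1/6z).

Find x<0 with |R(x)|<1.
x=-1.42: |R|=0.1482
R=−1: 1+5/6x = −1+1/6x ⇒ -2/3x=2 ⇒ x=2/(-2/3)=-3.0000
Confirm numerically:
  x=-2.872: |R|=0.94229 <1
  x=-2.461: |R|=0.74518 <1
  x=-2.237: |R|=0.62948 <1
  x=-1.618: |R|=0.27435 <1
  x=-3.312: |R|=1.13402 >1
  x=-3.128: |R|=1.05609 >1
So |R|<1 on (-3.0000, 0).

z∈(-3.0000,0).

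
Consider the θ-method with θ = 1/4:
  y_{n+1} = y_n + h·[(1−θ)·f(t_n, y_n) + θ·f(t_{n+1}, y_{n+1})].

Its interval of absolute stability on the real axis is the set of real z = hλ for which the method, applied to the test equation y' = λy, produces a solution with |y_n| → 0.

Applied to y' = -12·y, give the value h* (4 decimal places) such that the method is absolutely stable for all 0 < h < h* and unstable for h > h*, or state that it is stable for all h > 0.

(-4.0000,0); λ=-12 ⇒ h* = (4)/12 = 0.3333.

Set f=λy, z=hλ:
  y_{n+1} = y_n + z·[3/4·y_n + 1/4·y_{n+1}] ⇒ (1 − 1/4z)y_{n+1} = (1 + 3/4z)y_n
  ⇒ R(z) = (1 + 3/4z)/(1 − 1/4z).

Solve |R(x)|<1 on ℝ⁻.
x=-0.52: |R|=0.5398
R=−1: 1+3/4x = −1+1/4x ⇒ -1/2x=2 ⇒ x=2/(-1/2)=-4.0000
Confirm numerically:
  x=-3.627: |R|=0.90219 <1
  x=-3.042: |R|=0.72792 <1
  x=-2.029: |R|=0.34616 <1
  x=-4.238: |R|=1.05778 >1
  x=-4.151: |R|=1.03705 >1
  x=-4.097: |R|=1.02396 >1
Interval (-4.0000, 0).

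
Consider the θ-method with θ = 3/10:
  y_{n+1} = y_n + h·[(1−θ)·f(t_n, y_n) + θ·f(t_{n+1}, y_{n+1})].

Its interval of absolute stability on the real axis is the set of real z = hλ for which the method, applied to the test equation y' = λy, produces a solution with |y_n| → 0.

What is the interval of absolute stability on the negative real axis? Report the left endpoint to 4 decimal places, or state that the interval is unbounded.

With y'=λy (z=hλ):
  y_{n+1} = y_n + z·[7/10·y_n + 3/10·y_{n+1}] ⇒ (1 − 3/10z)y_{n+1} = (1 + 7/10z)y_n
  so R(z) = (1 + 7/10z)/(1 − 3/10z).

Solve |R(x)|<1 on ℝ⁻.
x=-1.64: |R|=0.0992
R=−1: 1+7/10x = −1+3/10x ⇒ -2/5x=2 ⇒ x=2/(-2/5)=-5.0000
Confirm numerically:
  x=-3.256: |R|=0.64711 <1
  x=-3.004: |R|=0.58005 <1
  x=-2.161: |R|=0.31105 <1
  x=-5.542: |R|=1.08142 >1
  x=-5.083: |R|=1.01315 >1
Stable set (-5.0000, 0).

z∈(-5.0000,0).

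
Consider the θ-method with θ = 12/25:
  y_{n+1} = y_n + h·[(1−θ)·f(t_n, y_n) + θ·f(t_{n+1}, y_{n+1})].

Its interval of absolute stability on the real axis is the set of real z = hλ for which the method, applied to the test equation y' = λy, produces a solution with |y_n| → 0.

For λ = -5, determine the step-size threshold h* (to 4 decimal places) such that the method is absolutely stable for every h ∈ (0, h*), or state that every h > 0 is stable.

(-50.0000,0); λ=-5 ⇒ h* = (50)/5 = 10.0000.

With y'=λy (z=hλ):
  y_{n+1} = y_n + z·[13/25·y_n + 12/25·y_{n+1}] ⇒ (1 − 12/25z)y_{n+1} = (1 + 13/25z)y_n
  so R(z) = (1 + 13/25z)/(1 − 12/25z).

Boundary: |R(x)|=1, x<0.
x=-0.73: |R|=0.4594
R=−1: 1+13/25x = −1+12/25x ⇒ -1/25x=2 ⇒ x=2/(-1/25)=-50.0000
Confirm numerically:
  x=-49.958: |R|=0.99993 <1
  x=-43.195: |R|=0.98748 <1
  x=-25.653: |R|=0.92685 <1
  x=-23.095: |R|=0.91095 <1
  x=-50.547: |R|=1.00087 >1
  x=-50.454: |R|=1.00072 >1
  x=-50.262: |R|=1.00042 >1
Interval (-50.0000, 0).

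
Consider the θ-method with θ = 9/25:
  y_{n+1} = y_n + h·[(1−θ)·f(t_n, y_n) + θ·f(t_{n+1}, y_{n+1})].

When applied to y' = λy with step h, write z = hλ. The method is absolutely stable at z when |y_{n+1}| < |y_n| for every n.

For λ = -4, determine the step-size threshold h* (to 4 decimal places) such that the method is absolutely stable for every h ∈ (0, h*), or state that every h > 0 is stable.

Set f=λy, z=hλ:
  y_{n+1} = y_n + z·[16/25·y_n + 9/25·y_{n+1}] ⇒ (1 − 9/25z)y_{n+1} = (1 + 16/25z)y_n
  Hence R(z) = (1 + 16/25z)/(1 − 9/25z).

Solve |R(x)|<1 on ℝ⁻.
x=-0.65: |R|=0.4733
R=−1: 1+16/25x = −1+9/25x ⇒ -7/25x=2 ⇒ x=2/(-7/25)=-7.1429
Confirm numerically:
  x=-6.884: |R|=0.97916 <1
  x=-6.120: |R|=0.91059 <1
  x=-3.742: |R|=0.59429 <1
  x=-3.717: |R|=0.58974 <1
  x=-7.734: |R|=1.04374 >1
  x=-7.253: |R|=1.00854 >1
  x=-7.240: |R|=1.00754 >1
Stable set (-7.1429, 0).

(-7.1429,0); λ=-4 ⇒ h* = (50/7)/4 = 1.7857.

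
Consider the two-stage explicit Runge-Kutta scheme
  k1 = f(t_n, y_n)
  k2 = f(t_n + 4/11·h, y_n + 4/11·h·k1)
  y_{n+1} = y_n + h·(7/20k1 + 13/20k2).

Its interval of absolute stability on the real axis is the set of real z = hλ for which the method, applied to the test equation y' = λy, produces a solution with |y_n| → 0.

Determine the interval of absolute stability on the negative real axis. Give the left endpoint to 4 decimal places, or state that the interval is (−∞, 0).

z∈(-4.2308,0).

With y'=λy (z=hλ):
  k1=λy_n ⇒ h·k1=z·y_n;  k2=λ(1+4/11z)y_n ⇒ h·k2=z(1+4/11z)y_n
  y_{n+1}/y_n = 1 + 7/20z + 13/20z(1+4/11z) = 1 + z + 13/55z²
  ⇒ R(z) = 1 + z + 13/55z².

Find x<0 with |R(x)|<1.
x=-1.49: |R|=0.0348
R=1: x+13/55x²=0 ⇒ x=−55/13=-4.2308; min R=1−1/(4·13/55)=-0.0577>−1
Confirm numerically:
  x=-4.056: |R|=0.83245 <1
  x=-3.436: |R|=0.35453 <1
  x=-2.120: |R|=0.05769 <1
  x=-1.862: |R|=0.04252 <1
  x=-4.377: |R|=1.15129 >1
  x=-4.355: |R|=1.12788 >1
  x=-4.319: |R|=1.09007 >1
Stable set (-4.2308, 0).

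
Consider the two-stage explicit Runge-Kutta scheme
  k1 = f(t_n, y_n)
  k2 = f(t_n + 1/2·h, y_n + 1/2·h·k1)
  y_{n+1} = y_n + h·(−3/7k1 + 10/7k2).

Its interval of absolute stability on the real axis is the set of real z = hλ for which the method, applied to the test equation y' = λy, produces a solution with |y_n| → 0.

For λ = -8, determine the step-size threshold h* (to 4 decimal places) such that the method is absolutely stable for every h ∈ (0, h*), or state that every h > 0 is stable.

Test eqn y'=λy, z=hλ:
  k1=λy_n ⇒ h·k1=z·y_n;  k2=λ(1+1/2z)y_n ⇒ h·k2=z(1+1/2z)y_n
  y_{n+1}/y_n = 1 − 3/7z + 10/7z(1+1/2z) = 1 + z + 5/7z²
  Hence R(z) = 1 + z + 5/7z².

Boundary: |R(x)|=1, x<0.
x=-1.38: |R|=0.9803
R=1: x+5/7x²=0 ⇒ x=−7/5=-1.4000; min R=1−1/(4·5/7)=0.6500>−1
Confirm numerically:
  x=-1.236: |R|=0.85521 <1
  x=-0.824: |R|=0.66098 <1
  x=-0.812: |R|=0.65896 <1
  x=-1.941: |R|=1.75006 >1
  x=-1.531: |R|=1.14326 >1
So |R|<1 on (-1.4000, 0).

(-1.4000,0); λ=-8 ⇒ h* = (7/5)/8 = 0.1750.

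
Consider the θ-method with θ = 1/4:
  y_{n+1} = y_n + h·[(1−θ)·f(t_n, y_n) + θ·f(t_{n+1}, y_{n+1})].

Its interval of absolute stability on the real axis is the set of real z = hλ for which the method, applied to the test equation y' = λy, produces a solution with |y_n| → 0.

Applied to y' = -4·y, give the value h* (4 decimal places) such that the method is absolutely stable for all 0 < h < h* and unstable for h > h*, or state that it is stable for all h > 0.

With y'=λy (z=hλ):
  y_{n+1} = y_n + z·[3/4·y_n + 1/4·y_{n+1}] ⇒ (1 − 1/4z)y_{n+1} = (1 + 3/4z)y_n
  Hence R(z) = (1 + 3/4z)/(1 − 1/4z).

Boundary: |R(x)|=1, x<0.
x=-1.44: |R|=0.0588
R=−1: 1+3/4x = −1+1/4x ⇒ -1/2x=2 ⇒ x=2/(-1/2)=-4.0000
Confirm numerically:
  x=-2.980: |R|=0.70774 <1
  x=-2.832: |R|=0.65808 <1
  x=-2.617: |R|=0.58199 <1
  x=-4.530: |R|=1.12427 >1
  x=-4.090: |R|=1.02225 >1
  x=-4.078: |R|=1.01931 >1
Interval (-4.0000, 0).

(-4.0000,0); λ=-4 ⇒ h* = (4)/4 = 1.0000.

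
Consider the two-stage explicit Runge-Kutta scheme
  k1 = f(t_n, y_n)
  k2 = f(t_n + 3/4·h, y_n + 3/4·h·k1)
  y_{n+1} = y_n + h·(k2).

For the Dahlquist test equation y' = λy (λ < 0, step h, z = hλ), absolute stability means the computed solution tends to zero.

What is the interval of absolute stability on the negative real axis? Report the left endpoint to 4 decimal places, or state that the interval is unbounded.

(-1.3333, 0).

With y'=λy (z=hλ):
  k1=λy_n ⇒ h·k1=z·y_n;  k2=λ(1+3/4z)y_n ⇒ h·k2=z(1+3/4z)y_n
  y_{n+1}/y_n = 1 + z(1+3/4z) = 1 + z + 3/4z²
  ⇒ R(z) = 1 + z + 3/4z².

Need |R(x)|<1, x<0.
x=-0.79: |R|=0.6781
R=1: x+3/4x²=0 ⇒ x=−4/3=-1.3333; min R=1−1/(4·3/4)=0.6667>−1
Confirm numerically:
  x=-1.303: |R|=0.97036 <1
  x=-1.106: |R|=0.81143 <1
  x=-0.785: |R|=0.67717 <1
  x=-0.723: |R|=0.66905 <1
  x=-1.893: |R|=1.79459 >1
  x=-1.840: |R|=1.69920 >1
  x=-1.446: |R|=1.12219 >1
Stable set (-1.3333, 0).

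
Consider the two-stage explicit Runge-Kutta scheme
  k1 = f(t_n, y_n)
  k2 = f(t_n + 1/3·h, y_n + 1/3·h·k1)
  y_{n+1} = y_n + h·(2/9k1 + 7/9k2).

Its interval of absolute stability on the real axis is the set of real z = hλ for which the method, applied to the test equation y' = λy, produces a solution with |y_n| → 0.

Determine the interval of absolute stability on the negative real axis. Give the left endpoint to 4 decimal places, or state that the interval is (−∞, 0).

z∈(-3.8571,0).

Test eqn y'=λy, z=hλ:
  k1=λy_n ⇒ h·k1=z·y_n;  k2=λ(1+1/3z)y_n ⇒ h·k2=z(1+1/3z)y_n
  y_{n+1}/y_n = 1 + 2/9z + 7/9z(1+1/3z) = 1 + z + 7/27z²
  Hence R(z) = 1 + z + 7/27z².

Boundary: |R(x)|=1, x<0.
x=-1.74: |R|=0.0449
R=1: x+7/27x²=0 ⇒ x=−27/7=-3.8571; min R=1−1/(4·7/27)=0.0357>−1
Confirm numerically:
  x=-3.453: |R|=0.63820 <1
  x=-3.022: |R|=0.34568 <1
  x=-2.314: |R|=0.07423 <1
  x=-2.010: |R|=0.03743 <1
  x=-4.299: |R|=1.49247 >1
  x=-4.203: |R|=1.37687 >1
  x=-4.054: |R|=1.20690 >1
Stable set (-3.8571, 0).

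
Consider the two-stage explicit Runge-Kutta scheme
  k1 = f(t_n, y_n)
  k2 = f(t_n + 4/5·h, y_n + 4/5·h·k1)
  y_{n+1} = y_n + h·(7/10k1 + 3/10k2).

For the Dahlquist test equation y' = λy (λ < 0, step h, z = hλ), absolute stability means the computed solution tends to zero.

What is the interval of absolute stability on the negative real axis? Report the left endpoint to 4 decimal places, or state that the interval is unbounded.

On y'=λy, z=hλ:
  k1=λy_n ⇒ h·k1=z·y_n;  k2=λ(1+4/5z)y_n ⇒ h·k2=z(1+4/5z)y_n
  y_{n+1}/y_n = 1 + 7/10z + 3/10z(1+4/5z) = 1 + z + 6/25z²
  R(z) = 1 + z + 6/25z².

Need |R(x)|<1, x<0.
x=-1.62: |R|=0.0099
R=1: x+6/25x²=0 ⇒ x=−25/6=-4.1667; min R=1−1/(4·6/25)=-0.0417>−1
Confirm numerically:
  x=-4.021: |R|=0.85943 <1
  x=-3.200: |R|=0.25760 <1
  x=-1.844: |R|=0.02792 <1
  x=-4.630: |R|=1.51486 >1
  x=-4.564: |R|=1.43522 >1
So |R|<1 on (-4.1667, 0).

z∈(-4.1667,0).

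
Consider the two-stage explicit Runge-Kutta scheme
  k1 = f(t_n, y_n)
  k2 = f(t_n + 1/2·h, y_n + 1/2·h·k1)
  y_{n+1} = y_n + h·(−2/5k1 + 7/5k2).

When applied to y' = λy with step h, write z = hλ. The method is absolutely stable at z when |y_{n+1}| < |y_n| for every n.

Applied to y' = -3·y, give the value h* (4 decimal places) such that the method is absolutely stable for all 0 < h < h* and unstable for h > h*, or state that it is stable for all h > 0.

With y'=λy (z=hλ):
  k1=λy_n ⇒ h·k1=z·y_n;  k2=λ(1+1/2z)y_n ⇒ h·k2=z(1+1/2z)y_n
  y_{n+1}/y_n = 1 − 2/5z + 7/5z(1+1/2z) = 1 + z + 7/10z²
  ⇒ R(z) = 1 + z + 7/10z².

Need |R(x)|<1, x<0.
x=-1.29: |R|=0.8749
R=1: x+7/10x²=0 ⇒ x=−10/7=-1.4286; min R=1−1/(4·7/10)=0.6429>−1
Confirm numerically:
  x=-1.047: |R|=0.72035 <1
  x=-1.034: |R|=0.71441 <1
  x=-0.768: |R|=0.64488 <1
  x=-1.789: |R|=1.45136 >1
  x=-1.672: |R|=1.28491 >1
  x=-1.596: |R|=1.18705 >1
So |R|<1 on (-1.4286, 0).

(-1.4286,0); λ=-3 ⇒ h* = (10/7)/3 = 0.4762.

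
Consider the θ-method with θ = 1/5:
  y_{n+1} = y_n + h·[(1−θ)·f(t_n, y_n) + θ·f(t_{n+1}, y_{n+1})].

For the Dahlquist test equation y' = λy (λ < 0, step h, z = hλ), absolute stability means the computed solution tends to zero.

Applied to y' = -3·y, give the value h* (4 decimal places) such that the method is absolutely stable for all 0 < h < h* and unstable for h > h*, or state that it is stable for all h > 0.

Set f=λy, z=hλ:
  y_{n+1} = y_n + z·[4/5·y_n + 1/5·y_{n+1}] ⇒ (1 − 1/5z)y_{n+1} = (1 + 4/5z)y_n
  Hence R(z) = (1 + 4/5z)/(1 − 1/5z).

Find x<0 with |R(x)|<1.
x=-0.93: |R|=0.2159
R=−1: 1+4/5x = −1+1/5x ⇒ -3/5x=2 ⇒ x=2/(-3/5)=-3.3333
Confirm numerically:
  x=-2.920: |R|=0.84343 <1
  x=-2.778: |R|=0.78581 <1
  x=-2.479: |R|=0.65731 <1
  x=-1.519: |R|=0.16506 <1
  x=-3.518: |R|=1.06504 >1
  x=-3.380: |R|=1.01671 >1
Interval (-3.3333, 0).

(-3.3333,0); λ=-3 ⇒ h* = (10/3)/3 = 1.1111.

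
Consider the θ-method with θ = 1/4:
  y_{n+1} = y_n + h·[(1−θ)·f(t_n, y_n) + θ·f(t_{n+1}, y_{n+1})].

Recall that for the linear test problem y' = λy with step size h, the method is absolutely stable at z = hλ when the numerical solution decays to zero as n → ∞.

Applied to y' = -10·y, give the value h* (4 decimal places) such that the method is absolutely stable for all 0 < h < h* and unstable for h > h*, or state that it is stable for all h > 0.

Set f=λy, z=hλ:
  y_{n+1} = y_n + z·[3/4·y_n + 1/4·y_{n+1}] ⇒ (1 − 1/4z)y_{n+1} = (1 + 3/4z)y_n
  so R(z) = (1 + 3/4z)/(1 − 1/4z).

Find x<0 with |R(x)|<1.
x=-1.76: |R|=0.2222
R=−1: 1+3/4x = −1+1/4x ⇒ -1/2x=2 ⇒ x=2/(-1/2)=-4.0000
Confirm numerically:
  x=-3.723: |R|=0.92827 <1
  x=-3.269: |R|=0.79887 <1
  x=-2.652: |R|=0.59471 <1
  x=-1.666: |R|=0.17614 <1
  x=-4.372: |R|=1.08887 >1
  x=-4.235: |R|=1.05707 >1
  x=-4.113: |R|=1.02786 >1
So |R|<1 on (-4.0000, 0).

(-4.0000,0); λ=-10 ⇒ h* = (4)/10 = 0.4000.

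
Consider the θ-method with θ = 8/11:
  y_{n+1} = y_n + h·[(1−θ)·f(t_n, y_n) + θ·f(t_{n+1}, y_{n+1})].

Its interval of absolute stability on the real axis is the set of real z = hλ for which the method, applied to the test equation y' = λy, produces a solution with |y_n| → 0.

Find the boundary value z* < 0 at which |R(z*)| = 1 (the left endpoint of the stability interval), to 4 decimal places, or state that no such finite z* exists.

interval (−∞, 0).

Test eqn y'=λy, z=hλ:
  y_{n+1} = y_n + z·[3/11·y_n + 8/11·y_{n+1}] ⇒ (1 − 8/11z)y_{n+1} = (1 + 3/11z)y_n
  Hence R(z) = (1 + 3/11z)/(1 − 8/11z).

Find x<0 with |R(x)|<1.
x=-0.81: |R|=0.4903
x=-2: |R|=0.1852
x=-10: |R|=0.2088
x=-100: |R|=0.3564
θ=8/11≥1/2 ⇒ |1+3/11x|<|1−8/11x| ∀x<0 ⇒ stable on all of ℝ⁻.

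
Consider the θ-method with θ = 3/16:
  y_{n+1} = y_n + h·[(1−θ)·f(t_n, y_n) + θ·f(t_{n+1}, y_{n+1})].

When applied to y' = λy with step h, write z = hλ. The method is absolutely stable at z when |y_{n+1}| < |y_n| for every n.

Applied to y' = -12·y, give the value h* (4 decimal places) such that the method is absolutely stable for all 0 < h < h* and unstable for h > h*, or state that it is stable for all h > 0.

With y'=λy (z=hλ):
  y_{n+1} = y_n + z·[13/16·y_n + 3/16·y_{n+1}] ⇒ (1 − 3/16z)y_{n+1} = (1 + 13/16z)y_n
  Hence R(z) = (1 + 13/16z)/(1 − 3/16z).

Solve |R(x)|<1 on ℝ⁻.
x=-1.12: |R|=0.0744
R=−1: 1+13/16x = −1+3/16x ⇒ -5/8x=2 ⇒ x=2/(-5/8)=-3.2000
Confirm numerically:
  x=-2.514: |R|=0.70861 <1
  x=-1.653: |R|=0.26189 <1
  x=-1.585: |R|=0.22187 <1
  x=-1.355: |R|=0.08049 <1
  x=-3.550: |R|=1.13133 >1
  x=-3.378: |R|=1.06811 >1
Stable set (-3.2000, 0).

(-3.2000,0); λ=-12 ⇒ h* = (16/5)/12 = 0.2667.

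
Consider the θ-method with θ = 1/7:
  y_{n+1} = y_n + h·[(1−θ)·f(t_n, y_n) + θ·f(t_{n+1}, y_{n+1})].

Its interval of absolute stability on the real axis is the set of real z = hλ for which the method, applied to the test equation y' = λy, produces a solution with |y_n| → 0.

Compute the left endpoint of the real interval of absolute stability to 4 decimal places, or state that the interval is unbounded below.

z* = -2.8000.

Test eqn y'=λy, z=hλ:
  y_{n+1} = y_n + z·[6/7·y_n + 1/7·y_{n+1}] ⇒ (1 − 1/7z)y_{n+1} = (1 + 6/7z)y_n
  Hence R(z) = (1 + 6/7z)/(1 − 1/7z).

Find x<0 with |R(x)|<1.
x=-0.72: |R|=0.3472
R=−1: 1+6/7x = −1+1/7x ⇒ -5/7x=2 ⇒ x=2/(-5/7)=-2.8000
Confirm numerically:
  x=-2.402: |R|=0.78834 <1
  x=-2.248: |R|=0.70156 <1
  x=-1.689: |R|=0.36069 <1
  x=-1.564: |R|=0.27837 <1
  x=-3.275: |R|=1.23114 >1
  x=-2.900: |R|=1.05051 >1
Interval (-2.8000, 0).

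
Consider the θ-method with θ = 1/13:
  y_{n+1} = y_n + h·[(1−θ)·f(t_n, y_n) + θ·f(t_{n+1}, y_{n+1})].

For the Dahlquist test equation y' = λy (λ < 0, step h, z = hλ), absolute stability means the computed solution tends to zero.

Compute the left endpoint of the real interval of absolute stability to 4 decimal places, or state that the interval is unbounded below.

z* = -2.3636.

On y'=λy, z=hλ:
  y_{n+1} = y_n + z·[12/13·y_n + 1/13·y_{n+1}] ⇒ (1 − 1/13z)y_{n+1} = (1 + 12/13z)y_n
  so R(z) = (1 + 12/13z)/(1 − 1/13z).

Find x<0 with |R(x)|<1.
x=-1.05: |R|=0.0285
R=−1: 1+12/13x = −1+1/13x ⇒ -11/13x=2 ⇒ x=2/(-11/13)=-2.3636
Confirm numerically:
  x=-1.502: |R|=0.34643 <1
  x=-1.168: |R|=0.07171 <1
  x=-1.107: |R|=0.02013 <1
  x=-2.901: |R|=1.37174 >1
  x=-2.773: |R|=1.28549 >1
  x=-2.514: |R|=1.10661 >1
So |R|<1 on (-2.3636, 0).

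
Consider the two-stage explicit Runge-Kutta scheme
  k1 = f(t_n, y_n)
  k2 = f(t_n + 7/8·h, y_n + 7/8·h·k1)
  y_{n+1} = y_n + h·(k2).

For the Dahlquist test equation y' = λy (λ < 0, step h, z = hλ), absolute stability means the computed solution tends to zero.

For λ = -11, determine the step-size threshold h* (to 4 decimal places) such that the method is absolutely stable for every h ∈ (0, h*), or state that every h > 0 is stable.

(-1.1429,0); λ=-11 ⇒ h* = (8/7)/11 = 0.1039.

On y'=λy, z=hλ:
  k1=λy_n ⇒ h·k1=z·y_n;  k2=λ(1+7/8z)y_n ⇒ h·k2=z(1+7/8z)y_n
  y_{n+1}/y_n = 1 + z(1+7/8z) = 1 + z + 7/8z²
  R(z) = 1 + z + 7/8z².

Boundary: |R(x)|=1, x<0.
x=-1.4: |R|=1.3150
R=1: x+7/8x²=0 ⇒ x=−8/7=-1.1429; min R=1−1/(4·7/8)=0.7143>−1
Confirm numerically:
  x=-1.107: |R|=0.96527 <1
  x=-0.952: |R|=0.84102 <1
  x=-0.847: |R|=0.78073 <1
  x=-0.837: |R|=0.77600 <1
  x=-1.718: |R|=1.86458 >1
  x=-1.380: |R|=1.28635 >1
So |R|<1 on (-1.1429, 0).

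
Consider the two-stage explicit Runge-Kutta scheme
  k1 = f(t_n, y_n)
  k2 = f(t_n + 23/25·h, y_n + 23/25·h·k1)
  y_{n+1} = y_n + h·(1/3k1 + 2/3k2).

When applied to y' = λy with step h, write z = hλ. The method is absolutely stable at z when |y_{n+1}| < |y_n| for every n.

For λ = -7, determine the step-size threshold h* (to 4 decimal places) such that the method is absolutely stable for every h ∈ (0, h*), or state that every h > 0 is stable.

(-1.6304,0); λ=-7 ⇒ h* = (75/46)/7 = 0.2329.

With y'=λy (z=hλ):
  k1=λy_n ⇒ h·k1=z·y_n;  k2=λ(1+23/25z)y_n ⇒ h·k2=z(1+23/25z)y_n
  y_{n+1}/y_n = 1 + 1/3z + 2/3z(1+23/25z) = 1 + z + 46/75z²
  Hence R(z) = 1 + z + 46/75z².

Solve |R(x)|<1 on ℝ⁻.
x=-1.04: |R|=0.6234
R=1: x+46/75x²=0 ⇒ x=−75/46=-1.6304; min R=1−1/(4·46/75)=0.5924>−1
Confirm numerically:
  x=-1.493: |R|=0.87415 <1
  x=-0.712: |R|=0.59893 <1
  x=-0.678: |R|=0.60394 <1
  x=-2.205: |R|=1.77704 >1
  x=-2.193: |R|=1.75667 >1
  x=-1.784: |R|=1.16803 >1
Stable set (-1.6304, 0).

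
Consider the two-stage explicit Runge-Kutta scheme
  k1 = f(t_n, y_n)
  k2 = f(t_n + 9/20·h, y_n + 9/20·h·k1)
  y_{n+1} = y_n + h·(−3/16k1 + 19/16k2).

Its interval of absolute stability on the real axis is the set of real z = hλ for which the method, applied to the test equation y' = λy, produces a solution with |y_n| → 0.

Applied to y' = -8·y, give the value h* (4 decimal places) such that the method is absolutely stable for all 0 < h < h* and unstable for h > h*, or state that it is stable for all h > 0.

(-1.8713,0); λ=-8 ⇒ h* = (320/171)/8 = 0.2339.

Set f=λy, z=hλ:
  k1=λy_n ⇒ h·k1=z·y_n;  k2=λ(1+9/20z)y_n ⇒ h·k2=z(1+9/20z)y_n
  y_{n+1}/y_n = 1 − 3/16z + 19/16z(1+9/20z) = 1 + z + 171/320z²
  R(z) = 1 + z + 171/320z².

Find x<0 with |R(x)|<1.
x=-0.94: |R|=0.5322
R=1: x+171/320x²=0 ⇒ x=−320/171=-1.8713; min R=1−1/(4·171/320)=0.5322>−1
Confirm numerically:
  x=-1.713: |R|=0.85505 <1
  x=-1.440: |R|=0.66808 <1
  x=-0.893: |R|=0.53314 <1
  x=-2.372: |R|=1.63460 >1
  x=-2.215: |R|=1.40676 >1
So |R|<1 on (-1.8713, 0).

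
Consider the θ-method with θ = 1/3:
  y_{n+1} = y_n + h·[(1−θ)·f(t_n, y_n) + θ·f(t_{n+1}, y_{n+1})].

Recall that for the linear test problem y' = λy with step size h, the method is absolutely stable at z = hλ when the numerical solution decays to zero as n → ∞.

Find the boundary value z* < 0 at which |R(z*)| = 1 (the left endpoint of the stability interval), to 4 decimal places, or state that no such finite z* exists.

left endpoint -6.0000.

On y'=λy, z=hλ:
  y_{n+1} = y_n + z·[2/3·y_n + 1/3·y_{n+1}] ⇒ (1 − 1/3z)y_{n+1} = (1 + 2/3z)y_n
  so R(z) = (1 + 2/3z)/(1 − 1/3z).

Boundary: |R(x)|=1, x<0.
x=-0.5: |R|=0.5714
R=−1: 1+2/3x = −1+1/3x ⇒ -1/3x=2 ⇒ x=2/(-1/3)=-6.0000
Confirm numerically:
  x=-5.522: |R|=0.94391 <1
  x=-3.295: |R|=0.57029 <1
  x=-2.887: |R|=0.47121 <1
  x=-6.460: |R|=1.04863 >1
  x=-6.306: |R|=1.03288 >1
  x=-6.073: |R|=1.00805 >1
Stable set (-6.0000, 0).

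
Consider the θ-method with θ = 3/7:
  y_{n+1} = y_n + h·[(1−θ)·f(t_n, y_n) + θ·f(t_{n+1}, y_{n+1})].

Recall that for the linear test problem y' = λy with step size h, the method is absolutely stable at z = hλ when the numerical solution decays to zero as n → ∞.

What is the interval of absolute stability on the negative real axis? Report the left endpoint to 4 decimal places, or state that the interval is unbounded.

Test eqn y'=λy, z=hλ:
  y_{n+1} = y_n + z·[4/7·y_n + 3/7·y_{n+1}] ⇒ (1 − 3/7z)y_{n+1} = (1 + 4/7z)y_n
  R(z) = (1 + 4/7z)/(1 − 3/7z).

Solve |R(x)|<1 on ℝ⁻.
x=-1.41: |R|=0.1211
R=−1: 1+4/7x = −1+3/7x ⇒ -1/7x=2 ⇒ x=2/(-1/7)=-14.0000
Confirm numerically:
  x=-13.562: |R|=0.99081 <1
  x=-11.746: |R|=0.94664 <1
  x=-7.010: |R|=0.75062 <1
  x=-14.544: |R|=1.01074 >1
  x=-14.539: |R|=1.01065 >1
  x=-14.472: |R|=1.00936 >1
Interval (-14.0000, 0).

(-14.0000, 0).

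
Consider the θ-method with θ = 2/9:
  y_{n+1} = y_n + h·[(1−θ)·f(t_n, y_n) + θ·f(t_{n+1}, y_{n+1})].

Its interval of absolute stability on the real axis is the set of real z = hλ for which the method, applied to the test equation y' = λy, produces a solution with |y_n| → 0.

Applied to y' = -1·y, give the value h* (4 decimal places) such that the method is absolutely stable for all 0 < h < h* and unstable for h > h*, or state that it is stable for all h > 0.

Test eqn y'=λy, z=hλ:
  y_{n+1} = y_n + z·[7/9·y_n + 2/9·y_{n+1}] ⇒ (1 − 2/9z)y_{n+1} = (1 + 7/9z)y_n
  Hence R(z) = (1 + 7/9z)/(1 − 2/9z).

Find x<0 with |R(x)|<1.
x=-1.24: |R|=0.0279
R=−1: 1+7/9x = −1+2/9x ⇒ -5/9x=2 ⇒ x=2/(-5/9)=-3.6000
Confirm numerically:
  x=-2.783: |R|=0.71955 <1
  x=-2.537: |R|=0.62235 <1
  x=-2.047: |R|=0.40698 <1
  x=-1.991: |R|=0.38030 <1
  x=-4.152: |R|=1.15950 >1
  x=-3.744: |R|=1.04367 >1
Interval (-3.6000, 0).

(-3.6000,0); λ=-1 ⇒ h* = (18/5)/1 = 3.6000.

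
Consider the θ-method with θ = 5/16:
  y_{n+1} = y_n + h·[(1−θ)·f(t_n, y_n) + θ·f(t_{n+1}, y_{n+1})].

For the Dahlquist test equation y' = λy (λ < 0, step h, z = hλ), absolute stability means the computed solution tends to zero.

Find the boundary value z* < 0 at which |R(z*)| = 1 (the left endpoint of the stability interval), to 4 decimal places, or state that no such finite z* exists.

Set f=λy, z=hλ:
  y_{n+1} = y_n + z·[11/16·y_n + 5/16·y_{n+1}] ⇒ (1 − 5/16z)y_{n+1} = (1 + 11/16z)y_n
  ⇒ R(z) = (1 + 11/16z)/(1 − 5/16z).

Boundary: |R(x)|=1, x<0.
x=-0.88: |R|=0.3098
R=−1: 1+11/16x = −1+5/16x ⇒ -3/8x=2 ⇒ x=2/(-3/8)=-5.3333
Confirm numerically:
  x=-4.853: |R|=0.92842 <1
  x=-4.409: |R|=0.85423 <1
  x=-4.159: |R|=0.80851 <1
  x=-2.758: |R|=0.48130 <1
  x=-5.782: |R|=1.05994 >1
  x=-5.359: |R|=1.00360 >1
So |R|<1 on (-5.3333, 0).

z* = -5.3333.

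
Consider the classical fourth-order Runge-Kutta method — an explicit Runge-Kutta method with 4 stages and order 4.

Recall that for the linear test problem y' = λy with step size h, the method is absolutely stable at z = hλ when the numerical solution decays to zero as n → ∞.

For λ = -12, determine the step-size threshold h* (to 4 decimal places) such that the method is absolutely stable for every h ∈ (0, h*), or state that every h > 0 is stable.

(-2.7853,0); λ=-12 ⇒ h* = 0.2321.

Test eqn y'=λy, z=hλ:
  order 4, 4-stage ⇒ R(z)=1+z+z^2/2+z^3/6+z^4/24
  (e.g. R(-1.78)=0.28252, |R|=0.28252)

Boundary: |R(x)|=1, x<0.
x=-1.78: |R|=0.2825
|R(-1.91)|=0.3073 |R(-0.6)|=0.5494 |R(-0.57)|=0.5660
Bisect:
  x_lo=-3.1261 |R|=1.6479  x_hi=-0.1382 |R|=0.8709
  mid=-1.63218 |R|=0.27084 →hi
  mid=-2.37916 |R|=0.54155 →hi
  mid=-2.75265 |R|=0.95189 →hi
  mid=-2.93940 |R|=1.25831 →lo
  mid=-2.84603 |R|=1.09549 →lo
  mid=-2.79934 |R|=1.02138 →lo
  mid=-2.77600 |R|=0.98607 →hi
  mid=-2.78767 |R|=1.00359 →lo
  mid=-2.78183 |R|=0.99479 →hi
  ...
  [-2.78530,-2.78511] ⇒ x*=-2.7853
Interval (-2.7853, 0).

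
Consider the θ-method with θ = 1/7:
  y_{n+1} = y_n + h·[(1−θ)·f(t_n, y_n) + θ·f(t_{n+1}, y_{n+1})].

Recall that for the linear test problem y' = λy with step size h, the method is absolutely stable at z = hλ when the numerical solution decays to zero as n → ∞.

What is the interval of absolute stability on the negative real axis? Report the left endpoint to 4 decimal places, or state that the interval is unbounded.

z∈(-2.8000,0).

With y'=λy (z=hλ):
  y_{n+1} = y_n + z·[6/7·y_n + 1/7·y_{n+1}] ⇒ (1 − 1/7z)y_{n+1} = (1 + 6/7z)y_n
  R(z) = (1 + 6/7z)/(1 − 1/7z).

Need |R(x)|<1, x<0.
x=-1.28: |R|=0.0821
R=−1: 1+6/7x = −1+1/7x ⇒ -5/7x=2 ⇒ x=2/(-5/7)=-2.8000
Confirm numerically:
  x=-2.749: |R|=0.97384 <1
  x=-2.599: |R|=0.89530 <1
  x=-1.127: |R|=0.02929 <1
  x=-3.310: |R|=1.24733 >1
  x=-3.277: |R|=1.23207 >1
Stable set (-2.8000, 0).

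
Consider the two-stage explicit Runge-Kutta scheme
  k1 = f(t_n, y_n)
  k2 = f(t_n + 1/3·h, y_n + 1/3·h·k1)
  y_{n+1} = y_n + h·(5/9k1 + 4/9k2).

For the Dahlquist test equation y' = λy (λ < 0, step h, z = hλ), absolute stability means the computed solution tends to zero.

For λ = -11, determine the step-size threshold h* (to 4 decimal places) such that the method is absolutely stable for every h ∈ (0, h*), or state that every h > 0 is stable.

Set f=λy, z=hλ:
  k1=λy_n ⇒ h·k1=z·y_n;  k2=λ(1+1/3z)y_n ⇒ h·k2=z(1+1/3z)y_n
  y_{n+1}/y_n = 1 + 5/9z + 4/9z(1+1/3z) = 1 + z + 4/27z²
  ⇒ R(z) = 1 + z + 4/27z².

Need |R(x)|<1, x<0.
x=-1.04: |R|=0.1202
R=1: x+4/27x²=0 ⇒ x=−27/4=-6.7500; min R=1−1/(4·4/27)=-0.6875>−1
Confirm numerically:
  x=-6.430: |R|=0.69517 <1
  x=-5.359: |R|=0.10435 <1
  x=-5.201: |R|=0.19353 <1
  x=-3.221: |R|=0.68399 <1
  x=-7.291: |R|=1.58436 >1
  x=-7.206: |R|=1.48681 >1
  x=-6.955: |R|=1.21123 >1
Interval (-6.7500, 0).

(-6.7500,0); λ=-11 ⇒ h* = (27/4)/11 = 0.6136.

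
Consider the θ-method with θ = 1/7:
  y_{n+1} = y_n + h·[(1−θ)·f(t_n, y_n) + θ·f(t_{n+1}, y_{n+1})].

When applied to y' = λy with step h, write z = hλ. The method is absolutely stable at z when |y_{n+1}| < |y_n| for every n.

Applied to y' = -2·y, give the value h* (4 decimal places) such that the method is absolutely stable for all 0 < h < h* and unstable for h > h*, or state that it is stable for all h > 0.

(-2.8000,0); λ=-2 ⇒ h* = (14/5)/2 = 1.4000.

Test eqn y'=λy, z=hλ:
  y_{n+1} = y_n + z·[6/7·y_n + 1/7·y_{n+1}] ⇒ (1 − 1/7z)y_{n+1} = (1 + 6/7z)y_n
  Hence R(z) = (1 + 6/7z)/(1 − 1/7z).

Solve |R(x)|<1 on ℝ⁻.
x=-1.73: |R|=0.3872
R=−1: 1+6/7x = −1+1/7x ⇒ -5/7x=2 ⇒ x=2/(-5/7)=-2.8000
Confirm numerically:
  x=-2.625: |R|=0.90909 <1
  x=-2.105: |R|=0.61834 <1
  x=-1.642: |R|=0.33002 <1
  x=-1.132: |R|=0.02558 <1
  x=-2.910: |R|=1.05550 >1
  x=-2.900: |R|=1.05051 >1
Stable set (-2.8000, 0).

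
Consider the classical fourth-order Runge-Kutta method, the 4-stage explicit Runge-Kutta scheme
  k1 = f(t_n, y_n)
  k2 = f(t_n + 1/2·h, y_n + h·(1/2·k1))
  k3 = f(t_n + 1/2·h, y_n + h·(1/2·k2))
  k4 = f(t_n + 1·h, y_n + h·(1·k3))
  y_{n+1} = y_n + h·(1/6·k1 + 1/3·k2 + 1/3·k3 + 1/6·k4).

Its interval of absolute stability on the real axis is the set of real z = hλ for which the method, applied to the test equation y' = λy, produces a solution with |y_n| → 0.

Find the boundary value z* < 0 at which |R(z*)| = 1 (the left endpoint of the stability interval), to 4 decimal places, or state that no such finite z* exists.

z* = -2.7853.

With y'=λy (z=hλ):
  order 4, 4-stage ⇒ R(z)=1+z+z^2/2+z^3/6+z^4/24
  (e.g. R(-1.57)=0.27062, |R|=0.27062)

Boundary: |R(x)|=1, x<0.
x=-1.57: |R|=0.2706
|R(-2.63)|=0.7900 |R(-1.99)|=0.3300 |R(-0.93)|=0.3996
Bisect:
  x_lo=-3.3645 |R|=2.2870  x_hi=-0.3689 |R|=0.6916
  mid=-1.86669 |R|=0.29740 →hi
  mid=-2.61561 |R|=0.77289 →hi
  mid=-2.99007 |R|=1.35526 →lo
  mid=-2.80284 |R|=1.02677 →lo
  mid=-2.70922 |R|=0.89124 →hi
  mid=-2.75603 |R|=0.95677 →hi
  mid=-2.77943 |R|=0.99120 →hi
  mid=-2.79114 |R|=1.00884 →lo
  mid=-2.78528 |R|=0.99999 →hi
  mid=-2.78821 |R|=1.00441 →lo
  ...
  [-2.78547,-2.78528] ⇒ x*=-2.7853
So |R|<1 on (-2.7853, 0).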